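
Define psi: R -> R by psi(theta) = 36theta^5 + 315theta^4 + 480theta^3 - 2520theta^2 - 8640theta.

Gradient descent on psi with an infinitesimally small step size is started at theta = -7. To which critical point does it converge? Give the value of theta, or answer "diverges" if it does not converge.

psi'(theta) = 180(theta - 2)(theta + 2)(theta + 3)(theta + 4), so psi'(-7) = 97200.
Gradient descent moves in the -psi' direction, i.e. theta is decreasing.
There is no critical point below theta=-7, and psi' keeps the same sign, so the iterate runs off to −∞.

diverges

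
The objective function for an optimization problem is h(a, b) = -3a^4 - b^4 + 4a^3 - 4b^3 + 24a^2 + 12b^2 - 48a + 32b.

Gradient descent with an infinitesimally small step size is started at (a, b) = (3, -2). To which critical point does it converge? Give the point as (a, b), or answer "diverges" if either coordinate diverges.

diverges

h is separable, so gradient descent decouples: a follows -∂h/∂a, b follows -∂h/∂b.
∂h/∂a = -12(a - 2)(a - 1)(a + 2); at a=3 this is -120, so a increases.
∂h/∂b = -4(b - 2)(b + 1)(b + 4); at b=-2 this is -32, so b increases.
The a-coordinate has no critical point in that direction and runs off to infinity.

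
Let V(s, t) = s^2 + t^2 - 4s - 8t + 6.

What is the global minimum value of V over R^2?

-14

V(s,t) separates as P(s) + Q(t) + 6, so its minimum is min P + min Q + 6.
P'(s) = 2s - 4 vanishes at s ∈ {2}; Q'(t) = 2(t - 4) vanishes at t ∈ {4}.
Local minima of P (where P''>0): P(2)=-4. Local minima of Q: Q(4)=-16.
So the global minimum of V is P(2) + Q(4) + 6 = -4 − 16 + 6 = -14, attained at (2, 4).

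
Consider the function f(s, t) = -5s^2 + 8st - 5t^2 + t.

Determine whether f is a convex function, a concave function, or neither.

f is quadratic, so its Hessian is the constant matrix H = [[-10, 8], [8, -10]].
det(H) = 36, tr(H) = -20.
det(H) > 0 and tr(H) < 0, so H is negative definite everywhere: concave.

concave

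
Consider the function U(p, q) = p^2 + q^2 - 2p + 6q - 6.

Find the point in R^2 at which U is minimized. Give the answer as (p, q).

U(p,q) separates as A(p) + B(q) − 6, so its minimum is min A + min B − 6.
A'(p) = 2p - 2 vanishes at p ∈ {1}; B'(q) = 2q + 6 vanishes at q ∈ {-3}.
Local minima of A (where A''>0): A(1)=-1. Local minima of B: B(-3)=-9.
So the global minimum of U is A(1) + B(-3) − 6 = -1 − 9 − 6 = -16, attained at (1, -3).

(1, -3)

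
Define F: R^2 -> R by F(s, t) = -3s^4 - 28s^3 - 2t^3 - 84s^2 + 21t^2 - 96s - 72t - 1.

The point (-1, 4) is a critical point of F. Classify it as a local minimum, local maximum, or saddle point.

The mixed partial ∂²F/∂s∂t is 0, so the Hessian at any point is diag(F_ss, F_tt) = diag(-12(3s^2 + 14s + 14), 6(-2t + 7)).
At (-1, 4): H = diag(-36, -6).
Both eigenvalues are negative, so H is negative definite: a local maximum.

local maximum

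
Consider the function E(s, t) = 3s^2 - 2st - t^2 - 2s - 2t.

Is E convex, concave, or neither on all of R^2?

E is quadratic, so its Hessian is the constant matrix H = [[6, -2], [-2, -2]].
det(H) = -16, tr(H) = 4.
det(H) < 0, so H is indefinite: neither convex nor concave.

neither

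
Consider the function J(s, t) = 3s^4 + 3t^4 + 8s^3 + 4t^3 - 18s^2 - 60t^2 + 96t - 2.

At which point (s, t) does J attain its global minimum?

(-3, -4)

J(s,t) separates as P(s) + Q(t) − 2, so its minimum is min P + min Q − 2.
P'(s) = 12s(s - 1)(s + 3) vanishes at s ∈ {-3, 0, 1}; Q'(t) = 12(t - 2)(t - 1)(t + 4) vanishes at t ∈ {-4, 1, 2}.
Local minima of P (where P''>0): P(-3)=-135, P(1)=-7. Local minima of Q: Q(-4)=-832, Q(2)=32.
So the global minimum of J is P(-3) + Q(-4) − 2 = -135 − 832 − 2 = -969, attained at (-3, -4).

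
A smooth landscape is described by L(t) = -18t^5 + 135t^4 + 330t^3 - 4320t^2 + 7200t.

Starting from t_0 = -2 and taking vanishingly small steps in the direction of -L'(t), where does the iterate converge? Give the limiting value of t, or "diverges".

-4

L'(t) = -90(t - 5)(t - 4)(t - 1)(t + 4), so L'(-2) = 22680.
Gradient descent moves in the -L' direction, i.e. t is decreasing.
The nearest critical point in that direction is t = -4, where L'' = 32400 > 0 (a local minimum). The iterate converges there.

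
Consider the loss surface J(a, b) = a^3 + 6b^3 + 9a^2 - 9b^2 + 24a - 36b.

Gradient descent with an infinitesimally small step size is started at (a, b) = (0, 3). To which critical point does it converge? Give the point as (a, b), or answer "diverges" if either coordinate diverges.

J is separable, so gradient descent decouples: a follows -∂J/∂a, b follows -∂J/∂b.
∂J/∂a = 3(a + 2)(a + 4); at a=0 this is 24, so a decreases.
∂J/∂b = 18(b - 2)(b + 1); at b=3 this is 72, so b decreases.
a converges to its nearest critical value -2 (a local min of the a-part); b converges to 2. The iterate converges to (-2, 2).

(-2, 2)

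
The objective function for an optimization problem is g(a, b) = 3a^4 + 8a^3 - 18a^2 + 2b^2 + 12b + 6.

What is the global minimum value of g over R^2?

-147

g(a,b) separates as P(a) + Q(b) + 6, so its minimum is min P + min Q + 6.
P'(a) = 12a(a - 1)(a + 3) vanishes at a ∈ {-3, 0, 1}; Q'(b) = 4b + 12 vanishes at b ∈ {-3}.
Local minima of P (where P''>0): P(-3)=-135, P(1)=-7. Local minima of Q: Q(-3)=-18.
So the global minimum of g is P(-3) + Q(-3) + 6 = -135 − 18 + 6 = -147, attained at (-3, -3).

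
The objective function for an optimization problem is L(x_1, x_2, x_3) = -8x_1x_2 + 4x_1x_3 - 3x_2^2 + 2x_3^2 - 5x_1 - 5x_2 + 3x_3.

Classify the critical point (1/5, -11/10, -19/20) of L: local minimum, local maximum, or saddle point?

saddle point

The Hessian is constant: H = [[0, -8, 4], [-8, -6, 0], [4, 0, 4]].
Leading principal minors: Δ₁ = 0, Δ₂ = -64, Δ₃ = -160.
The minors fit neither the all-positive nor the alternating-sign pattern, so H is indefinite: a saddle point.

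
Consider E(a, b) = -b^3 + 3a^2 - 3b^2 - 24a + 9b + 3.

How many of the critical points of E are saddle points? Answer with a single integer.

1

E separates as a function of a plus a function of b, so ∇E=0 decouples.
∂E/∂a = 6(a - 4) = 0 at a ∈ {4}; ∂E/∂b = -3(b - 1)(b + 3) = 0 at b ∈ {-3, 1}.
The Hessian is diagonal: diag(E_aa, E_bb). Second derivatives: E_aa(4)=6; E_bb(-3)=12, E_bb(1)=-12.
Saddle points occur where the two diagonal entries have opposite signs: (4, 1). Count: 1.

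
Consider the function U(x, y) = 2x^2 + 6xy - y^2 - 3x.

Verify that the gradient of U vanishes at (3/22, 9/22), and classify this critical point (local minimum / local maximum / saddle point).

∇U = (4x + 6y - 3, 6x - 2y); substituting (3/22, 9/22) gives ∇U = (0, 0), so (3/22, 9/22) is indeed a critical point.
The Hessian of U is constant: H = [[4, 6], [6, -2]].
det(H) = 4·(-2) − 6² = -44.
Since det(H) < 0, H is indefinite and the critical point is a saddle point.

saddle point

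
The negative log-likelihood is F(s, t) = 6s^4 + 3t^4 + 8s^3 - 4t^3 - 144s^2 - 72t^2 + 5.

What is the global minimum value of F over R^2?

F(s,t) separates as P(s) + Q(t) + 5, so its minimum is min P + min Q + 5.
P'(s) = 24s(s - 3)(s + 4) vanishes at s ∈ {-4, 0, 3}; Q'(t) = 12t(t - 4)(t + 3) vanishes at t ∈ {-3, 0, 4}.
Local minima of P (where P''>0): P(-4)=-1280, P(3)=-594. Local minima of Q: Q(-3)=-297, Q(4)=-640.
So the global minimum of F is P(-4) + Q(4) + 5 = -1280 − 640 + 5 = -1915, attained at (-4, 4).

-1915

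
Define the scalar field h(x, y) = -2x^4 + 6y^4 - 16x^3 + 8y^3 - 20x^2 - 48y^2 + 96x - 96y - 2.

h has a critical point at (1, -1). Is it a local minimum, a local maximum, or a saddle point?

local maximum

The mixed partial ∂²h/∂x∂y is 0, so the Hessian at any point is diag(h_xx, h_yy) = diag(-8(3x^2 + 12x + 5), 24(3y^2 + 2y - 4)).
At (1, -1): H = diag(-160, -72).
Both eigenvalues are negative, so H is negative definite: a local maximum.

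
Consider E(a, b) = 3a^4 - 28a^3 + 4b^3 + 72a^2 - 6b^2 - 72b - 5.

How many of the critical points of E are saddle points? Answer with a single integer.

3

E separates as a function of a plus a function of b, so ∇E=0 decouples.
∂E/∂a = 12a(a - 4)(a - 3) = 0 at a ∈ {0, 3, 4}; ∂E/∂b = 12(b - 3)(b + 2) = 0 at b ∈ {-2, 3}.
The Hessian is diagonal: diag(E_aa, E_bb). Second derivatives: E_aa(0)=144, E_aa(3)=-36, E_aa(4)=48; E_bb(-2)=-60, E_bb(3)=60.
Saddle points occur where the two diagonal entries have opposite signs: (0, -2), (3, 3), (4, -2). Count: 3.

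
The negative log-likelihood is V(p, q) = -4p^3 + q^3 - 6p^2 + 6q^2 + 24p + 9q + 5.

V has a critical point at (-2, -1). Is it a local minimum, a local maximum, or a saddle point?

The mixed partial ∂²V/∂p∂q is 0, so the Hessian at any point is diag(V_pp, V_qq) = diag(-12(2p + 1), 6(q + 2)).
At (-2, -1): H = diag(36, 6).
Both eigenvalues are positive, so H is positive definite: a local minimum.

local minimum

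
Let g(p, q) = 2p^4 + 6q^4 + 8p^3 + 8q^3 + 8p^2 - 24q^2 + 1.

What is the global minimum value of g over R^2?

g(p,q) separates as A(p) + B(q) + 1, so its minimum is min A + min B + 1.
A'(p) = 8p(p + 1)(p + 2) vanishes at p ∈ {-2, -1, 0}; B'(q) = 24q(q - 1)(q + 2) vanishes at q ∈ {-2, 0, 1}.
Local minima of A (where A''>0): A(-2)=0, A(0)=0. Local minima of B: B(-2)=-64, B(1)=-10.
So the global minimum of g is A(-2) + B(-2) + 1 = 0 − 64 + 1 = -63, attained at (-2, -2).

-63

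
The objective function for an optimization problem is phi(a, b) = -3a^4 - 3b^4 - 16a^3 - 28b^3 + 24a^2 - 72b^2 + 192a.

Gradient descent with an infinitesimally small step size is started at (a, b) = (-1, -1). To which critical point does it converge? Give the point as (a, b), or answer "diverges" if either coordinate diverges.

phi is separable, so gradient descent decouples: a follows -∂phi/∂a, b follows -∂phi/∂b.
∂phi/∂a = -12(a - 2)(a + 2)(a + 4); at a=-1 this is 108, so a decreases.
∂phi/∂b = -12b(b + 3)(b + 4); at b=-1 this is 72, so b decreases.
a converges to its nearest critical value -2 (a local min of the a-part); b converges to -3. The iterate converges to (-2, -3).

(-2, -3)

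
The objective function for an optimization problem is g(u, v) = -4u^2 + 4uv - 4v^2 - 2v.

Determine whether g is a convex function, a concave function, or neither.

g is quadratic, so its Hessian is the constant matrix H = [[-8, 4], [4, -8]].
det(H) = 48, tr(H) = -16.
det(H) > 0 and tr(H) < 0, so H is negative definite everywhere: concave.

concave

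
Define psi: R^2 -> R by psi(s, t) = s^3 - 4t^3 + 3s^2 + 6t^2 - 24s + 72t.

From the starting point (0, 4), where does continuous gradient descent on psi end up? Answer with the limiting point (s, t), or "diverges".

psi is separable, so gradient descent decouples: s follows -∂psi/∂s, t follows -∂psi/∂t.
∂psi/∂s = 3(s - 2)(s + 4); at s=0 this is -24, so s increases.
∂psi/∂t = -12(t - 3)(t + 2); at t=4 this is -72, so t increases.
The t-coordinate has no critical point in that direction and runs off to infinity.

diverges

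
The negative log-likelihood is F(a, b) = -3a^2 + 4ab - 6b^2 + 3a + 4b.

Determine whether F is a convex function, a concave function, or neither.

concave

F is quadratic, so its Hessian is the constant matrix H = [[-6, 4], [4, -12]].
det(H) = 56, tr(H) = -18.
det(H) > 0 and tr(H) < 0, so H is negative definite everywhere: concave.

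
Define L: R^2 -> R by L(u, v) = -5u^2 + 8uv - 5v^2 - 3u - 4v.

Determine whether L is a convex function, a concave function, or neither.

concave

L is quadratic, so its Hessian is the constant matrix H = [[-10, 8], [8, -10]].
det(H) = 36, tr(H) = -20.
det(H) > 0 and tr(H) < 0, so H is negative definite everywhere: concave.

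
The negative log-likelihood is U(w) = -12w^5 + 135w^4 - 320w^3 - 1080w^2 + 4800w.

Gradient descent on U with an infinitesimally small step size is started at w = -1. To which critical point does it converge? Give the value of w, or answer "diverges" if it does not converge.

U'(w) = -60(w - 5)(w - 4)(w - 2)(w + 2), so U'(-1) = 5400.
Gradient descent moves in the -U' direction, i.e. w is decreasing.
The nearest critical point in that direction is w = -2, where U'' = 10080 > 0 (a local minimum). The iterate converges there.

-2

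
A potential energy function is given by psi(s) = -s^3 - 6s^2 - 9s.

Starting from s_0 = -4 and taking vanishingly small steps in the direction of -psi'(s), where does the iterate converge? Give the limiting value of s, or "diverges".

psi'(s) = -3(s + 1)(s + 3), so psi'(-4) = -9.
Gradient descent moves in the -psi' direction, i.e. s is increasing.
The nearest critical point in that direction is s = -3, where psi'' = 6 > 0 (a local minimum). The iterate converges there.

-3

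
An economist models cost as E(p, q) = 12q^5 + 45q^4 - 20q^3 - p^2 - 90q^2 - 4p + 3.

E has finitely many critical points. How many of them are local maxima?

E separates as a function of p plus a function of q, so ∇E=0 decouples.
∂E/∂p = -2(p + 2) = 0 at p ∈ {-2}; ∂E/∂q = 60q(q - 1)(q + 1)(q + 3) = 0 at q ∈ {-3, -1, 0, 1}.
The Hessian is diagonal: diag(E_pp, E_qq). Second derivatives: E_pp(-2)=-2; E_qq(-3)=-1440, E_qq(-1)=240, E_qq(0)=-180, E_qq(1)=480.
Local maxima occur where both diagonal entries negative: (-2, -3), (-2, 0). Count: 2.

2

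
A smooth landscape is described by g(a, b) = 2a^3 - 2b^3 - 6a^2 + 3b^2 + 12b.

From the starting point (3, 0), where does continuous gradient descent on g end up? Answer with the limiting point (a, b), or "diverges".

g is separable, so gradient descent decouples: a follows -∂g/∂a, b follows -∂g/∂b.
∂g/∂a = 6a(a - 2); at a=3 this is 18, so a decreases.
∂g/∂b = -6(b - 2)(b + 1); at b=0 this is 12, so b decreases.
a converges to its nearest critical value 2 (a local min of the a-part); b converges to -1. The iterate converges to (2, -1).

(2, -1)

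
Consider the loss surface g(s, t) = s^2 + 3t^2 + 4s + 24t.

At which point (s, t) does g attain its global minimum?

(-2, -4)

g(s,t) separates as P(s) + Q(t), so its minimum is min P + min Q.
P'(s) = 2s + 4 vanishes at s ∈ {-2}; Q'(t) = 6(t + 4) vanishes at t ∈ {-4}.
Local minima of P (where P''>0): P(-2)=-4. Local minima of Q: Q(-4)=-48.
So the global minimum of g is P(-2) + Q(-4) = -4 − 48 = -52, attained at (-2, -4).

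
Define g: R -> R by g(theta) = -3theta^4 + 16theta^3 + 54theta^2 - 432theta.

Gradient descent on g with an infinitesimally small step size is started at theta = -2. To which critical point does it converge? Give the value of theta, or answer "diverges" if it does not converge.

3

g'(theta) = -12(theta - 4)(theta - 3)(theta + 3), so g'(-2) = -360.
Gradient descent moves in the -g' direction, i.e. theta is increasing.
The nearest critical point in that direction is theta = 3, where g'' = 72 > 0 (a local minimum). The iterate converges there.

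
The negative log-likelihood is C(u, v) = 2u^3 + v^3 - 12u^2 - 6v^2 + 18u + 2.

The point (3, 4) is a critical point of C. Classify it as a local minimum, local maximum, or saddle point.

The mixed partial ∂²C/∂u∂v is 0, so the Hessian at any point is diag(C_uu, C_vv) = diag(12(u - 2), 6(v - 2)).
At (3, 4): H = diag(12, 12).
Both eigenvalues are positive, so H is positive definite: a local minimum.

local minimum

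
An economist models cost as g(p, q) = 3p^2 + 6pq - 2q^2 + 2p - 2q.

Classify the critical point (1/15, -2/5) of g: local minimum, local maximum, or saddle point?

The Hessian of g is constant: H = [[6, 6], [6, -4]].
det(H) = 6·(-4) − 6² = -60.
Since det(H) < 0, H is indefinite and the critical point is a saddle point.

saddle point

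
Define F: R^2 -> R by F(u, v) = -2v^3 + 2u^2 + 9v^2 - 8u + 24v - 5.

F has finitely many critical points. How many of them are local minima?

1

F separates as a function of u plus a function of v, so ∇F=0 decouples.
∂F/∂u = 4(u - 2) = 0 at u ∈ {2}; ∂F/∂v = -6(v - 4)(v + 1) = 0 at v ∈ {-1, 4}.
The Hessian is diagonal: diag(F_uu, F_vv). Second derivatives: F_uu(2)=4; F_vv(-1)=30, F_vv(4)=-30.
Local minima occur where both diagonal entries positive: (2, -1). Count: 1.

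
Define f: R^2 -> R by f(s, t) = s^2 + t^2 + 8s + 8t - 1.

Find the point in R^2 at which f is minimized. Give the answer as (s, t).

(-4, -4)

f(s,t) separates as P(s) + Q(t) − 1, so its minimum is min P + min Q − 1.
P'(s) = 2s + 8 vanishes at s ∈ {-4}; Q'(t) = 2(t + 4) vanishes at t ∈ {-4}.
Local minima of P (where P''>0): P(-4)=-16. Local minima of Q: Q(-4)=-16.
So the global minimum of f is P(-4) + Q(-4) − 1 = -16 − 16 − 1 = -33, attained at (-4, -4).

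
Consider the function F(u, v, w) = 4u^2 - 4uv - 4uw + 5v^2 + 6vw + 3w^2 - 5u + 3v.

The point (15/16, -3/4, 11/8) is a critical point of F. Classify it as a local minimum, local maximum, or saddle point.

The Hessian is constant: H = [[8, -4, -4], [-4, 10, 6], [-4, 6, 6]].
Leading principal minors: Δ₁ = 8, Δ₂ = 64, Δ₃ = 128.
All leading minors are positive, so H is positive definite: a local minimum.

local minimum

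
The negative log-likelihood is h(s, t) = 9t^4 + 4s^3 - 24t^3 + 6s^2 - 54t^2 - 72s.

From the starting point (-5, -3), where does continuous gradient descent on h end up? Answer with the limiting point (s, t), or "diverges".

diverges

h is separable, so gradient descent decouples: s follows -∂h/∂s, t follows -∂h/∂t.
∂h/∂s = 12(s - 2)(s + 3); at s=-5 this is 168, so s decreases.
∂h/∂t = 36t(t - 3)(t + 1); at t=-3 this is -1296, so t increases.
The s-coordinate has no critical point in that direction and runs off to infinity.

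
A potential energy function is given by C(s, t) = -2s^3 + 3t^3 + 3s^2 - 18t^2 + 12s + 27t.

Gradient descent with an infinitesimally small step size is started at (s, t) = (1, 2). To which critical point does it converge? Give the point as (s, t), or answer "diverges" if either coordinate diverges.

(-1, 3)

C is separable, so gradient descent decouples: s follows -∂C/∂s, t follows -∂C/∂t.
∂C/∂s = -6(s - 2)(s + 1); at s=1 this is 12, so s decreases.
∂C/∂t = 9(t - 3)(t - 1); at t=2 this is -9, so t increases.
s converges to its nearest critical value -1 (a local min of the s-part); t converges to 3. The iterate converges to (-1, 3).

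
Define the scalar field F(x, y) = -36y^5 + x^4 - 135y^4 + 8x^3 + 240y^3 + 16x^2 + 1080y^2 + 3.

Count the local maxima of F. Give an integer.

2

F separates as a function of x plus a function of y, so ∇F=0 decouples.
∂F/∂x = 4x(x + 2)(x + 4) = 0 at x ∈ {-4, -2, 0}; ∂F/∂y = -180y(y - 2)(y + 2)(y + 3) = 0 at y ∈ {-3, -2, 0, 2}.
The Hessian is diagonal: diag(F_xx, F_yy). Second derivatives: F_xx(-4)=32, F_xx(-2)=-16, F_xx(0)=32; F_yy(-3)=2700, F_yy(-2)=-1440, F_yy(0)=2160, F_yy(2)=-7200.
Local maxima occur where both diagonal entries negative: (-2, -2), (-2, 2). Count: 2.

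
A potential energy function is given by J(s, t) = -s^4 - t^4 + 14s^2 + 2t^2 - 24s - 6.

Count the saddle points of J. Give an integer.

J separates as a function of s plus a function of t, so ∇J=0 decouples.
∂J/∂s = -4(s - 2)(s - 1)(s + 3) = 0 at s ∈ {-3, 1, 2}; ∂J/∂t = -4t(t - 1)(t + 1) = 0 at t ∈ {-1, 0, 1}.
The Hessian is diagonal: diag(J_ss, J_tt). Second derivatives: J_ss(-3)=-80, J_ss(1)=16, J_ss(2)=-20; J_tt(-1)=-8, J_tt(0)=4, J_tt(1)=-8.
Saddle points occur where the two diagonal entries have opposite signs: (-3, 0), (1, -1), (1, 1), (2, 0). Count: 4.

4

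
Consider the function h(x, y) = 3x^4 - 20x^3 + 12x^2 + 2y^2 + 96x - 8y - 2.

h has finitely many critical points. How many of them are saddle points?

h separates as a function of x plus a function of y, so ∇h=0 decouples.
∂h/∂x = 12(x - 4)(x - 2)(x + 1) = 0 at x ∈ {-1, 2, 4}; ∂h/∂y = 4(y - 2) = 0 at y ∈ {2}.
The Hessian is diagonal: diag(h_xx, h_yy). Second derivatives: h_xx(-1)=180, h_xx(2)=-72, h_xx(4)=120; h_yy(2)=4.
Saddle points occur where the two diagonal entries have opposite signs: (2, 2). Count: 1.

1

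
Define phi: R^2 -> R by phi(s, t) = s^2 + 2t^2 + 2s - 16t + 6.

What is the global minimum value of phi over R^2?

phi(s,t) separates as P(s) + Q(t) + 6, so its minimum is min P + min Q + 6.
P'(s) = 2s + 2 vanishes at s ∈ {-1}; Q'(t) = 4(t - 4) vanishes at t ∈ {4}.
Local minima of P (where P''>0): P(-1)=-1. Local minima of Q: Q(4)=-32.
So the global minimum of phi is P(-1) + Q(4) + 6 = -1 − 32 + 6 = -27, attained at (-1, 4).

-27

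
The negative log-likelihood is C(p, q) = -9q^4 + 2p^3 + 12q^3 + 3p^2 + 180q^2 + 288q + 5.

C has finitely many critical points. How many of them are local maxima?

C separates as a function of p plus a function of q, so ∇C=0 decouples.
∂C/∂p = 6p(p + 1) = 0 at p ∈ {-1, 0}; ∂C/∂q = -36(q - 4)(q + 1)(q + 2) = 0 at q ∈ {-2, -1, 4}.
The Hessian is diagonal: diag(C_pp, C_qq). Second derivatives: C_pp(-1)=-6, C_pp(0)=6; C_qq(-2)=-216, C_qq(-1)=180, C_qq(4)=-1080.
Local maxima occur where both diagonal entries negative: (-1, -2), (-1, 4). Count: 2.

2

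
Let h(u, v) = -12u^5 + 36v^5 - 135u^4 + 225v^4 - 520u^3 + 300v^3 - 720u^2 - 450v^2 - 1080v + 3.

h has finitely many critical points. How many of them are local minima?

h separates as a function of u plus a function of v, so ∇h=0 decouples.
∂h/∂u = -60u(u + 2)(u + 3)(u + 4) = 0 at u ∈ {-4, -3, -2, 0}; ∂h/∂v = 180(v - 1)(v + 1)(v + 2)(v + 3) = 0 at v ∈ {-3, -2, -1, 1}.
The Hessian is diagonal: diag(h_uu, h_vv). Second derivatives: h_uu(-4)=480, h_uu(-3)=-180, h_uu(-2)=240, h_uu(0)=-1440; h_vv(-3)=-1440, h_vv(-2)=540, h_vv(-1)=-720, h_vv(1)=4320.
Local minima occur where both diagonal entries positive: (-4, -2), (-4, 1), (-2, -2), (-2, 1). Count: 4.

4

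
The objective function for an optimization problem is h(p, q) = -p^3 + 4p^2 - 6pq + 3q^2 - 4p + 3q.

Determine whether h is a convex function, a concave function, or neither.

The term -p^3 is cubic, so the Hessian is not constant.
∂²h/∂p² = -6p + 8, which takes both signs as p varies (negative for sufficiently large p). A diagonal entry of the Hessian changing sign means the Hessian is neither positive- nor negative-semidefinite on all of R^2.

neither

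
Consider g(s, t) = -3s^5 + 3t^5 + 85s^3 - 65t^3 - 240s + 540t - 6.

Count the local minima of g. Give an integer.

g separates as a function of s plus a function of t, so ∇g=0 decouples.
∂g/∂s = -15(s - 4)(s - 1)(s + 1)(s + 4) = 0 at s ∈ {-4, -1, 1, 4}; ∂g/∂t = 15(t - 3)(t - 2)(t + 2)(t + 3) = 0 at t ∈ {-3, -2, 2, 3}.
The Hessian is diagonal: diag(g_ss, g_tt). Second derivatives: g_ss(-4)=1800, g_ss(-1)=-450, g_ss(1)=450, g_ss(4)=-1800; g_tt(-3)=-450, g_tt(-2)=300, g_tt(2)=-300, g_tt(3)=450.
Local minima occur where both diagonal entries positive: (-4, -2), (-4, 3), (1, -2), (1, 3). Count: 4.

4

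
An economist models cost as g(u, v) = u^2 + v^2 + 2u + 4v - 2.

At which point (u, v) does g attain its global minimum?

(-1, -2)

g(u,v) separates as P(u) + Q(v) − 2, so its minimum is min P + min Q − 2.
P'(u) = 2u + 2 vanishes at u ∈ {-1}; Q'(v) = 2v + 4 vanishes at v ∈ {-2}.
Local minima of P (where P''>0): P(-1)=-1. Local minima of Q: Q(-2)=-4.
So the global minimum of g is P(-1) + Q(-2) − 2 = -1 − 4 − 2 = -7, attained at (-1, -2).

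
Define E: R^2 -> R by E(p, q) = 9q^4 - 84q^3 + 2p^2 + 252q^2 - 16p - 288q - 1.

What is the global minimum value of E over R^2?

-225

E(p,q) separates as A(p) + B(q) − 1, so its minimum is min A + min B − 1.
A'(p) = 4p - 16 vanishes at p ∈ {4}; B'(q) = 36(q - 4)(q - 2)(q - 1) vanishes at q ∈ {1, 2, 4}.
Local minima of A (where A''>0): A(4)=-32. Local minima of B: B(1)=-111, B(4)=-192.
So the global minimum of E is A(4) + B(4) − 1 = -32 − 192 − 1 = -225, attained at (4, 4).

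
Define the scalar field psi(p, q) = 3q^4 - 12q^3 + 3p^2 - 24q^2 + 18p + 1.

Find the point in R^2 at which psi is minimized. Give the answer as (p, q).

(-3, 4)

psi(p,q) separates as A(p) + B(q) + 1, so its minimum is min A + min B + 1.
A'(p) = 6p + 18 vanishes at p ∈ {-3}; B'(q) = 12q(q - 4)(q + 1) vanishes at q ∈ {-1, 0, 4}.
Local minima of A (where A''>0): A(-3)=-27. Local minima of B: B(-1)=-9, B(4)=-384.
So the global minimum of psi is A(-3) + B(4) + 1 = -27 − 384 + 1 = -410, attained at (-3, 4).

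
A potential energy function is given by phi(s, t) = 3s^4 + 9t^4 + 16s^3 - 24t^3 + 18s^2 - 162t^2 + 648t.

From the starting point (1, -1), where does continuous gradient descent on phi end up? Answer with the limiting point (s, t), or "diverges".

phi is separable, so gradient descent decouples: s follows -∂phi/∂s, t follows -∂phi/∂t.
∂phi/∂s = 12s(s + 1)(s + 3); at s=1 this is 96, so s decreases.
∂phi/∂t = 36(t - 3)(t - 2)(t + 3); at t=-1 this is 864, so t decreases.
s converges to its nearest critical value 0 (a local min of the s-part); t converges to -3. The iterate converges to (0, -3).

(0, -3)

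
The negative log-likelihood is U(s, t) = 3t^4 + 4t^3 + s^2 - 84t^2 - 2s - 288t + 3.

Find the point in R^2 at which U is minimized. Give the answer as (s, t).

(1, 4)

U(s,t) separates as P(s) + Q(t) + 3, so its minimum is min P + min Q + 3.
P'(s) = 2s - 2 vanishes at s ∈ {1}; Q'(t) = 12(t - 4)(t + 2)(t + 3) vanishes at t ∈ {-3, -2, 4}.
Local minima of P (where P''>0): P(1)=-1. Local minima of Q: Q(-3)=243, Q(4)=-1472.
So the global minimum of U is P(1) + Q(4) + 3 = -1 − 1472 + 3 = -1470, attained at (1, 4).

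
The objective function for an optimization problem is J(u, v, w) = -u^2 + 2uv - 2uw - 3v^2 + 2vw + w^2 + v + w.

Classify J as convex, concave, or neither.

neither

J is quadratic, so its Hessian is the constant matrix H = [[-2, 2, -2], [2, -6, 2], [-2, 2, 2]].
Leading principal minors: -2, 8, 32.
Neither pattern holds ⇒ H is indefinite ⇒ neither convex nor concave.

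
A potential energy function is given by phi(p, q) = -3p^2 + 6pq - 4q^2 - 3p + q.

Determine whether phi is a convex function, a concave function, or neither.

concave

phi is quadratic, so its Hessian is the constant matrix H = [[-6, 6], [6, -8]].
det(H) = 12, tr(H) = -14.
det(H) > 0 and tr(H) < 0, so H is negative definite everywhere: concave.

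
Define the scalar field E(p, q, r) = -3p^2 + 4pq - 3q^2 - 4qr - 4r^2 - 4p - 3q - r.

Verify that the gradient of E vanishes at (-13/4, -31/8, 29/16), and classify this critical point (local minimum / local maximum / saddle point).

∇E = (-6p + 4q - 4, 4p - 6q - 4r - 3, -4q - 8r - 1); substituting (-13/4, -31/8, 29/16) gives ∇E = (0, 0, 0), so (-13/4, -31/8, 29/16) is indeed a critical point.
The Hessian is constant: H = [[-6, 4, 0], [4, -6, -4], [0, -4, -8]].
Leading principal minors: Δ₁ = -6, Δ₂ = 20, Δ₃ = -64.
The minors alternate sign starting negative (−, +, −), so H is negative definite: a local maximum.

local maximum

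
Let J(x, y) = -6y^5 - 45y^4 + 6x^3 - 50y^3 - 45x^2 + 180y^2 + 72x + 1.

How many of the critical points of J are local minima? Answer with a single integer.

2

J separates as a function of x plus a function of y, so ∇J=0 decouples.
∂J/∂x = 18(x - 4)(x - 1) = 0 at x ∈ {1, 4}; ∂J/∂y = -30y(y - 1)(y + 3)(y + 4) = 0 at y ∈ {-4, -3, 0, 1}.
The Hessian is diagonal: diag(J_xx, J_yy). Second derivatives: J_xx(1)=-54, J_xx(4)=54; J_yy(-4)=600, J_yy(-3)=-360, J_yy(0)=360, J_yy(1)=-600.
Local minima occur where both diagonal entries positive: (4, -4), (4, 0). Count: 2.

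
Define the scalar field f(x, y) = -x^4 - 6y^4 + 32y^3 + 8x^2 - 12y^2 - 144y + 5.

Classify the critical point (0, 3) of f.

The mixed partial ∂²f/∂x∂y is 0, so the Hessian at any point is diag(f_xx, f_yy) = diag(4(-3x^2 + 4), 24(-3y^2 + 8y - 1)).
At (0, 3): H = diag(16, -96).
The eigenvalues have opposite signs, so H is indefinite: a saddle point.

saddle point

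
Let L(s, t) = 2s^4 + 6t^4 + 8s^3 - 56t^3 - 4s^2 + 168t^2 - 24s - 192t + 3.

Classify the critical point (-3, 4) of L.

The mixed partial ∂²L/∂s∂t is 0, so the Hessian at any point is diag(L_ss, L_tt) = diag(8(3s^2 + 6s - 1), 24(3t^2 - 14t + 14)).
At (-3, 4): H = diag(64, 144).
Both eigenvalues are positive, so H is positive definite: a local minimum.

local minimum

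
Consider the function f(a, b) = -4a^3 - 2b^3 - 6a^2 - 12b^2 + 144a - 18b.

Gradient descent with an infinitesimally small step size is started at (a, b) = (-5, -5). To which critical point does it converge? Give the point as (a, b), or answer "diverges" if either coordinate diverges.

(-4, -3)

f is separable, so gradient descent decouples: a follows -∂f/∂a, b follows -∂f/∂b.
∂f/∂a = -12(a - 3)(a + 4); at a=-5 this is -96, so a increases.
∂f/∂b = -6(b + 1)(b + 3); at b=-5 this is -48, so b increases.
a converges to its nearest critical value -4 (a local min of the a-part); b converges to -3. The iterate converges to (-4, -3).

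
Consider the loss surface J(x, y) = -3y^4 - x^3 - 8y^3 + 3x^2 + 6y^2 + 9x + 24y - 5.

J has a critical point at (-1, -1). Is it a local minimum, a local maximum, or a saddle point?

local minimum

The mixed partial ∂²J/∂x∂y is 0, so the Hessian at any point is diag(J_xx, J_yy) = diag(6(-x + 1), 12(-3y^2 - 4y + 1)).
At (-1, -1): H = diag(12, 24).
Both eigenvalues are positive, so H is positive definite: a local minimum.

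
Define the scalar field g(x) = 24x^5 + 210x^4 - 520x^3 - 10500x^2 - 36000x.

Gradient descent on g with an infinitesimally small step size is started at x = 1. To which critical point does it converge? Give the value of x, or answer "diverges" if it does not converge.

g'(x) = 120(x - 5)(x + 3)(x + 4)(x + 5), so g'(1) = -57600.
Gradient descent moves in the -g' direction, i.e. x is increasing.
The nearest critical point in that direction is x = 5, where g'' = 86400 > 0 (a local minimum). The iterate converges there.

5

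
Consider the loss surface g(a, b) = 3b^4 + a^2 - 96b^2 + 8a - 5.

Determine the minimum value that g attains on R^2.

-789

g(a,b) separates as P(a) + Q(b) − 5, so its minimum is min P + min Q − 5.
P'(a) = 2a + 8 vanishes at a ∈ {-4}; Q'(b) = 12b(b - 4)(b + 4) vanishes at b ∈ {-4, 0, 4}.
Local minima of P (where P''>0): P(-4)=-16. Local minima of Q: Q(-4)=-768, Q(4)=-768.
So the global minimum of g is P(-4) + Q(-4) − 5 = -16 − 768 − 5 = -789, attained at (-4, -4).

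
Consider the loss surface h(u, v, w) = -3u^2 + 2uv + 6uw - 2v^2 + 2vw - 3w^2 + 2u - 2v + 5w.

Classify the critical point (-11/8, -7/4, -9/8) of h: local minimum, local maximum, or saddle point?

The Hessian is constant: H = [[-6, 2, 6], [2, -4, 2], [6, 2, -6]].
Leading principal minors: Δ₁ = -6, Δ₂ = 20, Δ₃ = 96.
The minors fit neither the all-positive nor the alternating-sign pattern, so H is indefinite: a saddle point.

saddle point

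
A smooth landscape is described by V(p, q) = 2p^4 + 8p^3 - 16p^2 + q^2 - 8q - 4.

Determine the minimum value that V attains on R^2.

-276

V(p,q) separates as A(p) + B(q) − 4, so its minimum is min A + min B − 4.
A'(p) = 8p(p - 1)(p + 4) vanishes at p ∈ {-4, 0, 1}; B'(q) = 2q - 8 vanishes at q ∈ {4}.
Local minima of A (where A''>0): A(-4)=-256, A(1)=-6. Local minima of B: B(4)=-16.
So the global minimum of V is A(-4) + B(4) − 4 = -256 − 16 − 4 = -276, attained at (-4, 4).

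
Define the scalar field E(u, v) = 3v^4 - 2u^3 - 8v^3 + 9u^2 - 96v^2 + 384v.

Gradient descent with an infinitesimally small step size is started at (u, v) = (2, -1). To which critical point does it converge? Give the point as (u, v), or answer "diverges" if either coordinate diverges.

(0, -4)

E is separable, so gradient descent decouples: u follows -∂E/∂u, v follows -∂E/∂v.
∂E/∂u = -6u(u - 3); at u=2 this is 12, so u decreases.
∂E/∂v = 12(v - 4)(v - 2)(v + 4); at v=-1 this is 540, so v decreases.
u converges to its nearest critical value 0 (a local min of the u-part); v converges to -4. The iterate converges to (0, -4).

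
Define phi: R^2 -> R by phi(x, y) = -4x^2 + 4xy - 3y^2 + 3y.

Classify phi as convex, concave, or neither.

concave

phi is quadratic, so its Hessian is the constant matrix H = [[-8, 4], [4, -6]].
det(H) = 32, tr(H) = -14.
det(H) > 0 and tr(H) < 0, so H is negative definite everywhere: concave.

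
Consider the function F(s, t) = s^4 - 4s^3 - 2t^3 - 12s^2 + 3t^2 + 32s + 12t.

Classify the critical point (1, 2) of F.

The mixed partial ∂²F/∂s∂t is 0, so the Hessian at any point is diag(F_ss, F_tt) = diag(12(s^2 - 2s - 2), 6(-2t + 1)).
At (1, 2): H = diag(-36, -18).
Both eigenvalues are negative, so H is negative definite: a local maximum.

local maximum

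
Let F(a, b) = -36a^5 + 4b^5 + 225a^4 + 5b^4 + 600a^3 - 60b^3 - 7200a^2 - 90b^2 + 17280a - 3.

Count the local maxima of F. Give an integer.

4

F separates as a function of a plus a function of b, so ∇F=0 decouples.
∂F/∂a = -180(a - 4)(a - 3)(a - 2)(a + 4) = 0 at a ∈ {-4, 2, 3, 4}; ∂F/∂b = 20b(b - 3)(b + 1)(b + 3) = 0 at b ∈ {-3, -1, 0, 3}.
The Hessian is diagonal: diag(F_aa, F_bb). Second derivatives: F_aa(-4)=60480, F_aa(2)=-2160, F_aa(3)=1260, F_aa(4)=-2880; F_bb(-3)=-720, F_bb(-1)=160, F_bb(0)=-180, F_bb(3)=1440.
Local maxima occur where both diagonal entries negative: (2, -3), (2, 0), (4, -3), (4, 0). Count: 4.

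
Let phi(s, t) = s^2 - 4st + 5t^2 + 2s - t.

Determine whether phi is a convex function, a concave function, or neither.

convex

phi is quadratic, so its Hessian is the constant matrix H = [[2, -4], [-4, 10]].
det(H) = 4, tr(H) = 12.
det(H) > 0 and tr(H) > 0, so H is positive definite everywhere: convex.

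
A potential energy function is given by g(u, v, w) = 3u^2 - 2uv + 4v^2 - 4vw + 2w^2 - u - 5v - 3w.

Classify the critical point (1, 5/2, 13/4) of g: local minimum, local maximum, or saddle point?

The Hessian is constant: H = [[6, -2, 0], [-2, 8, -4], [0, -4, 4]].
Leading principal minors: Δ₁ = 6, Δ₂ = 44, Δ₃ = 80.
All leading minors are positive, so H is positive definite: a local minimum.

local minimum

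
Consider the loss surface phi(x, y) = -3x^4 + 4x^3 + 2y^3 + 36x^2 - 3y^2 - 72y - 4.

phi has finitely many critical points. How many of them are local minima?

1

phi separates as a function of x plus a function of y, so ∇phi=0 decouples.
∂phi/∂x = -12x(x - 3)(x + 2) = 0 at x ∈ {-2, 0, 3}; ∂phi/∂y = 6(y - 4)(y + 3) = 0 at y ∈ {-3, 4}.
The Hessian is diagonal: diag(phi_xx, phi_yy). Second derivatives: phi_xx(-2)=-120, phi_xx(0)=72, phi_xx(3)=-180; phi_yy(-3)=-42, phi_yy(4)=42.
Local minima occur where both diagonal entries positive: (0, 4). Count: 1.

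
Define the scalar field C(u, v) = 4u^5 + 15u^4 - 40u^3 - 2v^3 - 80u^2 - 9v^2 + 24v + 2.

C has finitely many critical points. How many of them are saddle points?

4

C separates as a function of u plus a function of v, so ∇C=0 decouples.
∂C/∂u = 20u(u - 2)(u + 1)(u + 4) = 0 at u ∈ {-4, -1, 0, 2}; ∂C/∂v = -6(v - 1)(v + 4) = 0 at v ∈ {-4, 1}.
The Hessian is diagonal: diag(C_uu, C_vv). Second derivatives: C_uu(-4)=-1440, C_uu(-1)=180, C_uu(0)=-160, C_uu(2)=720; C_vv(-4)=30, C_vv(1)=-30.
Saddle points occur where the two diagonal entries have opposite signs: (-4, -4), (-1, 1), (0, -4), (2, 1). Count: 4.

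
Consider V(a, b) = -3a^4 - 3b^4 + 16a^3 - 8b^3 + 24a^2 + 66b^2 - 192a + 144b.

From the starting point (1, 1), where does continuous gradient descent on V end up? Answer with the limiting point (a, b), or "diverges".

(2, -1)

V is separable, so gradient descent decouples: a follows -∂V/∂a, b follows -∂V/∂b.
∂V/∂a = -12(a - 4)(a - 2)(a + 2); at a=1 this is -108, so a increases.
∂V/∂b = -12(b - 3)(b + 1)(b + 4); at b=1 this is 240, so b decreases.
a converges to its nearest critical value 2 (a local min of the a-part); b converges to -1. The iterate converges to (2, -1).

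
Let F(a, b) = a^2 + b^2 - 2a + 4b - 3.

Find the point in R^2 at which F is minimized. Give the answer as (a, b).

F(a,b) separates as P(a) + Q(b) − 3, so its minimum is min P + min Q − 3.
P'(a) = 2a - 2 vanishes at a ∈ {1}; Q'(b) = 2b + 4 vanishes at b ∈ {-2}.
Local minima of P (where P''>0): P(1)=-1. Local minima of Q: Q(-2)=-4.
So the global minimum of F is P(1) + Q(-2) − 3 = -1 − 4 − 3 = -8, attained at (1, -2).

(1, -2)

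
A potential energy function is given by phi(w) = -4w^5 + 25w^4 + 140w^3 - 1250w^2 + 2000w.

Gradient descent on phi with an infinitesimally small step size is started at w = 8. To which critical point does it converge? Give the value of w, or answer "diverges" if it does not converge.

diverges

phi'(w) = -20(w - 5)(w - 4)(w - 1)(w + 5), so phi'(8) = -21840.
Gradient descent moves in the -phi' direction, i.e. w is increasing.
There is no critical point above w=8, and phi' keeps the same sign, so the iterate runs off to +∞.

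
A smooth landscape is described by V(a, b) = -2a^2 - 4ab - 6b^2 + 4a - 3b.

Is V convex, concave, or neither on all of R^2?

V is quadratic, so its Hessian is the constant matrix H = [[-4, -4], [-4, -12]].
det(H) = 32, tr(H) = -16.
det(H) > 0 and tr(H) < 0, so H is negative definite everywhere: concave.

concave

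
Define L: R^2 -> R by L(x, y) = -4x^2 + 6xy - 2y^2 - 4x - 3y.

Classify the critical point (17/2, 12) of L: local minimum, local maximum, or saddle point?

The Hessian of L is constant: H = [[-8, 6], [6, -4]].
det(H) = (-8)·(-4) − 6² = -4.
Since det(H) < 0, H is indefinite and the critical point is a saddle point.

saddle point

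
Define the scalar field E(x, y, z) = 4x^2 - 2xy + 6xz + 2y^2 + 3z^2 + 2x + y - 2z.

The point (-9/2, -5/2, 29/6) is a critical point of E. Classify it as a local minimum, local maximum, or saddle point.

local minimum

The Hessian is constant: H = [[8, -2, 6], [-2, 4, 0], [6, 0, 6]].
Leading principal minors: Δ₁ = 8, Δ₂ = 28, Δ₃ = 24.
All leading minors are positive, so H is positive definite: a local minimum.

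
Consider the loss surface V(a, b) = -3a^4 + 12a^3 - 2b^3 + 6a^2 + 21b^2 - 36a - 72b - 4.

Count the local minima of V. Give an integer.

V separates as a function of a plus a function of b, so ∇V=0 decouples.
∂V/∂a = -12(a - 3)(a - 1)(a + 1) = 0 at a ∈ {-1, 1, 3}; ∂V/∂b = -6(b - 4)(b - 3) = 0 at b ∈ {3, 4}.
The Hessian is diagonal: diag(V_aa, V_bb). Second derivatives: V_aa(-1)=-96, V_aa(1)=48, V_aa(3)=-96; V_bb(3)=6, V_bb(4)=-6.
Local minima occur where both diagonal entries positive: (1, 3). Count: 1.

1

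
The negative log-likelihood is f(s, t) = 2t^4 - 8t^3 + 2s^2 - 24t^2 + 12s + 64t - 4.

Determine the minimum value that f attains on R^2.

f(s,t) separates as P(s) + Q(t) − 4, so its minimum is min P + min Q − 4.
P'(s) = 4s + 12 vanishes at s ∈ {-3}; Q'(t) = 8(t - 4)(t - 1)(t + 2) vanishes at t ∈ {-2, 1, 4}.
Local minima of P (where P''>0): P(-3)=-18. Local minima of Q: Q(-2)=-128, Q(4)=-128.
So the global minimum of f is P(-3) + Q(-2) − 4 = -18 − 128 − 4 = -150, attained at (-3, -2).

-150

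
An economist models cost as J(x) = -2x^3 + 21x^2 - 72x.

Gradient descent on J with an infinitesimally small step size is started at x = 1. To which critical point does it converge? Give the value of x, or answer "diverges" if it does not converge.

J'(x) = -6(x - 4)(x - 3), so J'(1) = -36.
Gradient descent moves in the -J' direction, i.e. x is increasing.
The nearest critical point in that direction is x = 3, where J'' = 6 > 0 (a local minimum). The iterate converges there.

3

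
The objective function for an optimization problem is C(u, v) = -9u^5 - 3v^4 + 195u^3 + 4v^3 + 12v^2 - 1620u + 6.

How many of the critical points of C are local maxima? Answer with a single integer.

C separates as a function of u plus a function of v, so ∇C=0 decouples.
∂C/∂u = -45(u - 3)(u - 2)(u + 2)(u + 3) = 0 at u ∈ {-3, -2, 2, 3}; ∂C/∂v = -12v(v - 2)(v + 1) = 0 at v ∈ {-1, 0, 2}.
The Hessian is diagonal: diag(C_uu, C_vv). Second derivatives: C_uu(-3)=1350, C_uu(-2)=-900, C_uu(2)=900, C_uu(3)=-1350; C_vv(-1)=-36, C_vv(0)=24, C_vv(2)=-72.
Local maxima occur where both diagonal entries negative: (-2, -1), (-2, 2), (3, -1), (3, 2). Count: 4.

4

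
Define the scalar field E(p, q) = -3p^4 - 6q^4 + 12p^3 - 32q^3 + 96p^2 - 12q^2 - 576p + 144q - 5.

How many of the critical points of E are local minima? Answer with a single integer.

E separates as a function of p plus a function of q, so ∇E=0 decouples.
∂E/∂p = -12(p - 4)(p - 3)(p + 4) = 0 at p ∈ {-4, 3, 4}; ∂E/∂q = -24(q - 1)(q + 2)(q + 3) = 0 at q ∈ {-3, -2, 1}.
The Hessian is diagonal: diag(E_pp, E_qq). Second derivatives: E_pp(-4)=-672, E_pp(3)=84, E_pp(4)=-96; E_qq(-3)=-96, E_qq(-2)=72, E_qq(1)=-288.
Local minima occur where both diagonal entries positive: (3, -2). Count: 1.

1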